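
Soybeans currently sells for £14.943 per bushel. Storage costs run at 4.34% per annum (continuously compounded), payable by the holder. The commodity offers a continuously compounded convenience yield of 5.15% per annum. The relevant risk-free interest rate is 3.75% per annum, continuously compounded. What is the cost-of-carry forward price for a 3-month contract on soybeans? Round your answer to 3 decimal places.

Net carry = r + u − y = 0.0375 + 0.0434 − 0.0515 = 0.0294
F = S·e^((r+u−y)T) = 14.943 · e^(0.0294 × 3/12) = 14.943 · e^0.007350
= 14.943 × 1.007377 = £15.053 per bushel

£15.053 per bushel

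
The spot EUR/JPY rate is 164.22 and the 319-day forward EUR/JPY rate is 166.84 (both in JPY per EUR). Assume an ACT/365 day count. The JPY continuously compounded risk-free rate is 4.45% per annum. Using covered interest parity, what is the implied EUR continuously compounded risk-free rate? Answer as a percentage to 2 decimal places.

2.64%

F = S·e^((r_JPY − r_EUR)T) ⇒ r_EUR = r_JPY − ln(F/S)/T
ln(166.84/164.22) = 0.015828; /(319/365) = 0.018110
r_EUR = 0.0445 − 0.018110 = 0.026390
r_EUR = 2.64%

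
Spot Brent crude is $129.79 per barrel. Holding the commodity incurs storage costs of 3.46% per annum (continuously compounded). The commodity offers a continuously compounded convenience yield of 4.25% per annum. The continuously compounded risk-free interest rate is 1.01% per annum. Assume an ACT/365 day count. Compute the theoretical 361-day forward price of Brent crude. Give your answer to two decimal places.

Net carry = r + u − y = 0.0101 + 0.0346 − 0.0425 = 0.0022
F = S·e^((r+u−y)T) = 129.79 · e^(0.0022 × 361/365) = 129.79 · e^0.002176
= 129.79 × 1.002178 = $130.07 per barrel

$130.07 per barrel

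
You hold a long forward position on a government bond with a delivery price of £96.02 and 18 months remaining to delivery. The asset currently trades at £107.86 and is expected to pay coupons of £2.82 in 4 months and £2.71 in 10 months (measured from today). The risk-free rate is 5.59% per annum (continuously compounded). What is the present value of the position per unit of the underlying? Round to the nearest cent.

£14.21

PV(remaining coupons) I = 2.82·e^(−0.0559·4/12) + 2.71·e^(−0.0559·10/12) = 5.3546
Current forward F = (S − I)·e^(rT) = (107.86 − 5.3546)·e^(0.0559·18/12) = 102.5054 × 1.087466 = 111.4711
Value (long) = (F − K)·e^(−rT) = (111.4711 − 96.02) × 0.919569 = 14.2084
Value = £14.21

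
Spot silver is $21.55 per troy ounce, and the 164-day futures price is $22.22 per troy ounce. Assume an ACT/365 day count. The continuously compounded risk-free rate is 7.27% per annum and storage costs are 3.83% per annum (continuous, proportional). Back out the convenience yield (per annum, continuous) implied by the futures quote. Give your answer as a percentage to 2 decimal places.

4.29%

F = S·e^((r+u−y)T) ⇒ (r+u−y) = ln(F/S)/T
ln(22.22/21.55) = 0.030617; /T ⇒ 0.068141
y = r + u − ln(F/S)/T = 0.0727 + 0.0383 − 0.068141 = 0.042859
y = 4.29%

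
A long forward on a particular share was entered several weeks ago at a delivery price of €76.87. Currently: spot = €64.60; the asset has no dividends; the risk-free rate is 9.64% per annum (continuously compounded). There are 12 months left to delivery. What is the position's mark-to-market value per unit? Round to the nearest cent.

Current fair forward for the remaining 12 months: F = S·e^(r·T), r = 0.0964
F = 64.60 · e^(0.0964 × 12/12) = 64.60 × 1.101199 = 71.1375
Value of long forward = (F − K)·e^(−rT) = (71.1375 − 76.87) · e^(−0.0964·12/12)
= -5.7325 × 0.908101 = -5.21

-€5.21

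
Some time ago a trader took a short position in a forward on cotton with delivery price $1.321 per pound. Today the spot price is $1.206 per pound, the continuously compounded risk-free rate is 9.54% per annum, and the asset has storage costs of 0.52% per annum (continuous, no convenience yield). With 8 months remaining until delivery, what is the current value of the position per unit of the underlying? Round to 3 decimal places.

Current fair forward for the remaining 8 months: F = S·e^((r + u)·T), (r + u) = 0.0954 + 0.0052 = 0.1006
F = 1.206 · e^(0.1006 × 8/12) = 1.206 × 1.069367 = 1.2897
Value of long forward = (F − K)·e^(−rT) = (1.2897 − 1.321) · e^(−0.0954·8/12)
= -0.0313 × 0.938380 = -0.029
Short position value = −(long value) = $0.029

$0.029 per pound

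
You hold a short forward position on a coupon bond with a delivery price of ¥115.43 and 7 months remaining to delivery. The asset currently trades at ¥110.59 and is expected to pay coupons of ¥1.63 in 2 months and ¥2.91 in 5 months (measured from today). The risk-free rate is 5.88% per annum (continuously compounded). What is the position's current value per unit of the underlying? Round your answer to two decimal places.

¥5.40

PV(remaining coupons) I = 1.63·e^(−0.0588·2/12) + 2.91·e^(−0.0588·5/12) = 4.4537
Current forward F = (S − I)·e^(rT) = (110.59 − 4.4537)·e^(0.0588·7/12) = 106.1363 × 1.034895 = 109.8399
Value (long) = (F − K)·e^(−rT) = (109.8399 − 115.43) × 0.966282 = -5.4016
Short position value = −(long value) = ¥5.40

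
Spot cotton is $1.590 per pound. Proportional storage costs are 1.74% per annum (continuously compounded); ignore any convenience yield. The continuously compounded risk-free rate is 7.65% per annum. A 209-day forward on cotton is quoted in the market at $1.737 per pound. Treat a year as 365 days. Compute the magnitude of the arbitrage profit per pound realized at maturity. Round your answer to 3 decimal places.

$0.059 per pound

Fair forward: F* = S·e^(carry·T), with carry = (r + u) = 0.0765 + 0.0174 = 0.0939
F* = 1.590 · e^(0.0939 × 209/365) = 1.590 · e^0.053767 = 1.590 × 1.055239 = $1.6778
Market $1.737 > fair $1.6778: forward overpriced → cash-and-carry (buy spot, short the forward).
At maturity, profit = |F_mkt − F*| = |1.737 − 1.6778| = $0.059 per pound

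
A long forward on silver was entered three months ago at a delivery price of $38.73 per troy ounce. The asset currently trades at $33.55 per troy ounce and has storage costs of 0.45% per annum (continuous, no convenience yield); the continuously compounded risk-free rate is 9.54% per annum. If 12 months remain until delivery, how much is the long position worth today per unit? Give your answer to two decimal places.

Current fair forward for the remaining 12 months: F = S·e^((r + u)·T), (r + u) = 0.0954 + 0.0045 = 0.0999
F = 33.55 · e^(0.0999 × 12/12) = 33.55 × 1.105060 = 37.0748
Value of long forward = (F − K)·e^(−rT) = (37.0748 − 38.73) · e^(−0.0954·12/12)
= -1.6552 × 0.909009 = -1.50

-$1.50 per troy ounce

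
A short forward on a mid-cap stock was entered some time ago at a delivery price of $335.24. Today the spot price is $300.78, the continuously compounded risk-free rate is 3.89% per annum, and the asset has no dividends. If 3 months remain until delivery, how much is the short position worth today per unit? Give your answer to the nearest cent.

$31.22

Current fair forward for the remaining 3 months: F = S·e^(r·T), r = 0.0389
F = 300.78 · e^(0.0389 × 3/12) = 300.78 × 1.009772 = 303.7192
Value of long forward = (F − K)·e^(−rT) = (303.7192 − 335.24) · e^(−0.0389·3/12)
= -31.5208 × 0.990322 = -31.22
Short position value = −(long value) = $31.22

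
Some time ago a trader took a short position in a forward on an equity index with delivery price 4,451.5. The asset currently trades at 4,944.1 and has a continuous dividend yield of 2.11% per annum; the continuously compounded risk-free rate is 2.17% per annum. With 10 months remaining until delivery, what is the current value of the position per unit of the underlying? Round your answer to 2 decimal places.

Current fair forward for the remaining 10 months: F = S·e^((r − q)·T), (r − q) = 0.0217 − 0.0211 = 0.0006
F = 4944.1 · e^(0.0006 × 10/12) = 4944.1 × 1.00050013 = 4946.5727
Value of long forward = (F − K)·e^(−rT) = (4946.5727 − 4451.5) · e^(−0.0217·10/12)
= 495.0727 × 0.98207919 = 486.20
Short position value = −(long value) = -486.20

-486.20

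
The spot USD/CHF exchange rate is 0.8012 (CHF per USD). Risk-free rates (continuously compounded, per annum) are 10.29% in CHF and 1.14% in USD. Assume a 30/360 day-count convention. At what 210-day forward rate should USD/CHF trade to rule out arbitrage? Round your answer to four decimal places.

0.8451

F = S·e^((r_CHF − r_USD)T) = 0.8012 · e^((0.1029 − 0.0114) × 210/360)
= 0.8012 · e^0.053375 = 0.8012 × 1.054825
F = 0.8451 CHF per USD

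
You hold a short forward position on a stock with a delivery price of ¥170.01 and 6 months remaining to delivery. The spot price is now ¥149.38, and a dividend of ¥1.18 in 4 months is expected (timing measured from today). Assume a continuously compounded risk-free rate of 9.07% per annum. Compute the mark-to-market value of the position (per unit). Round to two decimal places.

PV(remaining dividends) I = 1.18·e^(−0.0907·4/12) = 1.1449
Current forward F = (S − I)·e^(rT) = (149.38 − 1.1449)·e^(0.0907·6/12) = 148.2351 × 1.046394 = 155.1123
Value (long) = (F − K)·e^(−rT) = (155.1123 − 170.01) × 0.955663 = -14.2372
Short position value = −(long value) = ¥14.24

¥14.24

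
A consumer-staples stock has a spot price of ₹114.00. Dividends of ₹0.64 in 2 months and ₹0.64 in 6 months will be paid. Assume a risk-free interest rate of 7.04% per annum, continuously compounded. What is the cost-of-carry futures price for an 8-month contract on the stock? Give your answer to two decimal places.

PV(dividends) I = 0.64·e^(−0.0704·2/12) + 0.64·e^(−0.0704·6/12)
I = 0.6325 + 0.6179 = 1.2504
F = (S − I)·e^(rT) = (114.00 − 1.2504) · e^(0.0704·8/12)
= 112.7496 · e^0.046933 = 112.7496 × 1.048052 = ₹118.17

₹118.17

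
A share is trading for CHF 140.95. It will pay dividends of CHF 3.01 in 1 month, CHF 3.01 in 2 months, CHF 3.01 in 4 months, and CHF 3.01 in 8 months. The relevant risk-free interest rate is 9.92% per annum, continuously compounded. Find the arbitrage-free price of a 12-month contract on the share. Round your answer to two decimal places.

PV(dividends) I = 3.01·e^(−0.0992·1/12) + 3.01·e^(−0.0992·2/12) + 3.01·e^(−0.0992·4/12) + 3.01·e^(−0.0992·8/12)
I = 2.9852 + 2.9606 + 2.9121 + 2.8174 = 11.6753
F = (S − I)·e^(rT) = (140.95 − 11.6753) · e^(0.0992·12/12)
= 129.2747 · e^0.099200 = 129.2747 × 1.104287 = CHF 142.76

CHF 142.76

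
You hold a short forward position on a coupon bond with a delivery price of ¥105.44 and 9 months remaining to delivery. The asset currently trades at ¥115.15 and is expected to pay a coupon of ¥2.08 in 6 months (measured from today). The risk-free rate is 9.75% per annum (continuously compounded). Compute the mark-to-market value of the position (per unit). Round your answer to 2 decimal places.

PV(remaining coupons) I = 2.08·e^(−0.0975·6/12) = 1.9810
Current forward F = (S − I)·e^(rT) = (115.15 − 1.9810)·e^(0.0975·9/12) = 113.1690 × 1.075865 = 121.7546
Value (long) = (F − K)·e^(−rT) = (121.7546 − 105.44) × 0.929485 = 15.1642
Short position value = −(long value) = -¥15.16

-¥15.16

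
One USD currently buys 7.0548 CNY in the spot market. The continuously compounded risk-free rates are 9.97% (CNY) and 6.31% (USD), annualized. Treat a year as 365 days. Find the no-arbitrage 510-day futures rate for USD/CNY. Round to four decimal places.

7.4250

F = S·e^((r_CNY − r_USD)T) = 7.0548 · e^((0.0997 − 0.0631) × 510/365)
= 7.0548 · e^0.051140 = 7.0548 × 1.052470
F = 7.4250 CNY per USD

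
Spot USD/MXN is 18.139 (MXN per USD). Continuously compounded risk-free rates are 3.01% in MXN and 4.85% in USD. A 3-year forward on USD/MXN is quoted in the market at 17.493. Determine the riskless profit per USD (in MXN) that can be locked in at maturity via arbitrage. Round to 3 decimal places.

Fair forward: F* = S·e^(carry·T), with carry = (r_MXN − r_USD) = 0.0301 − 0.0485 = -0.0184
F* = 18.139 · e^(-0.0184 × 3) = 18.139 · e^-0.055200 = 18.139 × 0.946296 = 17.1649
Market 17.493 > fair 17.1649: forward overpriced → cash-and-carry (buy spot, short the forward).
At maturity, profit = |F_mkt − F*| = |17.493 − 17.1649| = 0.328 per USD (in MXN)

0.328 per USD (in MXN)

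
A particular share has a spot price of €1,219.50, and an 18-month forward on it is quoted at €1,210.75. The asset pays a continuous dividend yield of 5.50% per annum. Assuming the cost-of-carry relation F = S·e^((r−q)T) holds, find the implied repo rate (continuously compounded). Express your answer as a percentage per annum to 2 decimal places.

From F = S·e^((r−q)T): (r − q) = ln(F/S)/T
ln(1210.75/1219.50) = ln(0.992825) = -0.007201
(r − q) = -0.007201 / (18/12) = -0.004801
r = ln(F/S)/T + q = -0.004801 + 0.0550 = 0.050199
r = 5.02%

5.02%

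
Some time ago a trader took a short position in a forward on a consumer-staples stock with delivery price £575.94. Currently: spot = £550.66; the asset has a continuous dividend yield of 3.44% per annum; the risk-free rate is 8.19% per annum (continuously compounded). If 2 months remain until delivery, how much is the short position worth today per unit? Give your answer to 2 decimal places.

£20.62

Current fair forward for the remaining 2 months: F = S·e^((r − q)·T), (r − q) = 0.0819 − 0.0344 = 0.0475
F = 550.66 · e^(0.0475 × 2/12) = 550.66 × 1.007948 = 555.0366
Value of long forward = (F − K)·e^(−rT) = (555.0366 − 575.94) · e^(−0.0819·2/12)
= -20.9034 × 0.986443 = -20.62
Short position value = −(long value) = £20.62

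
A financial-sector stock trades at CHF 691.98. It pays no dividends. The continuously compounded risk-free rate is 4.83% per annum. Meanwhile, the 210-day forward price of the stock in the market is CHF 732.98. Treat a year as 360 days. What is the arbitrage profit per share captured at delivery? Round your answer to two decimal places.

CHF 21.23 per share

Fair forward: F* = S·e^(carry·T), with carry = r = 0.0483
F* = 691.98 · e^(0.0483 × 210/360) = 691.98 · e^0.028175 = 691.98 × 1.028576 = CHF 711.7540
Market CHF 732.98 > fair CHF 711.7540: forward overpriced → cash-and-carry (buy spot, short the forward).
At maturity, profit = |F_mkt − F*| = |732.98 − 711.7540| = CHF 21.23 per share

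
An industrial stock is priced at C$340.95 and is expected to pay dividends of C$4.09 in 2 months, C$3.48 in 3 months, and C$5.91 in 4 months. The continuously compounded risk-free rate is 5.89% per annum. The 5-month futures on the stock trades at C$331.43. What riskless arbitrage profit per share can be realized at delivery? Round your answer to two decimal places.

C$4.39 per share

PV(dividends) I = 4.09·e^(−0.0589·2/12) + 3.48·e^(−0.0589·3/12) + 5.91·e^(−0.0589·4/12) = 13.2743
Fair futures F* = (S − I)·e^(rT) = (340.95 − 13.2743)·e^0.024542 = 327.6757 × 1.024846 = 335.8171
Market C$331.43 < fair 335.8171: forward underpriced → reverse cash-and-carry (short the stock, invest proceeds at r, pay the dividends, go long the forward).
Profit at T = |F_mkt − F*| = |331.43 − 335.8171| = C$4.39 per share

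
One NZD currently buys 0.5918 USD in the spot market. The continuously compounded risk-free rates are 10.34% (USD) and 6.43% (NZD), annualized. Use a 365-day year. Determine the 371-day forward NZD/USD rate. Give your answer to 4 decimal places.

F = S·e^((r_USD − r_NZD)T) = 0.5918 · e^((0.1034 − 0.0643) × 371/365)
= 0.5918 · e^0.039743 = 0.5918 × 1.040543
F = 0.6158 USD per NZD

0.6158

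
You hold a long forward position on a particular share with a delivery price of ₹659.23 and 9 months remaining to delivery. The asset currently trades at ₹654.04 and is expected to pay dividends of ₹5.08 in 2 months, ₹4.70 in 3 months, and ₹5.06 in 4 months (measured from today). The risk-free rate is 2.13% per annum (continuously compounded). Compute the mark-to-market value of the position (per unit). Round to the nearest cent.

-₹9.50

PV(remaining dividends) I = 5.08·e^(−0.0213·2/12) + 4.70·e^(−0.0213·3/12) + 5.06·e^(−0.0213·4/12) = 14.7612
Current forward F = (S − I)·e^(rT) = (654.04 − 14.7612)·e^(0.0213·9/12) = 639.2788 × 1.016103 = 649.5731
Value (long) = (F − K)·e^(−rT) = (649.5731 − 659.23) × 0.984152 = -9.5039
Value = -₹9.50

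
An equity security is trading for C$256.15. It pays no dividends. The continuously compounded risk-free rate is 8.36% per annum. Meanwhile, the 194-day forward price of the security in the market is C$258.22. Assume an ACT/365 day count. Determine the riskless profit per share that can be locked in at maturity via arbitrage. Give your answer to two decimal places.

Fair forward: F* = S·e^(carry·T), with carry = r = 0.0836
F* = 256.15 · e^(0.0836 × 194/365) = 256.15 · e^0.044434 = 256.15 × 1.045436 = C$267.7884
Market C$258.22 < fair C$267.7884: forward underpriced → reverse cash-and-carry (short spot, go long the forward).
At maturity, profit = |F_mkt − F*| = |258.22 − 267.7884| = C$9.57 per share

C$9.57 per share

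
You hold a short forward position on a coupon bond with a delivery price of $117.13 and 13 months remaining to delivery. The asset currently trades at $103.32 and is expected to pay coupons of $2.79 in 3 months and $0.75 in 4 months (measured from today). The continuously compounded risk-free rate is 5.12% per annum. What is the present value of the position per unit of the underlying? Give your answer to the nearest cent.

PV(remaining coupons) I = 2.79·e^(−0.0512·3/12) + 0.75·e^(−0.0512·4/12) = 3.4918
Current forward F = (S − I)·e^(rT) = (103.32 − 3.4918)·e^(0.0512·13/12) = 99.8282 × 1.057034 = 105.5218
Value (long) = (F − K)·e^(−rT) = (105.5218 − 117.13) × 0.946044 = -10.9819
Short position value = −(long value) = $10.98

$10.98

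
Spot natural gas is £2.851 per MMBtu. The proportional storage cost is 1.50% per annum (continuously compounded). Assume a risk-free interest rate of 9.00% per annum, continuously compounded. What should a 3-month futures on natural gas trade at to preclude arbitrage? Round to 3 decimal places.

£2.927 per MMBtu

Net carry = r + u − y = 0.0900 + 0.0150 − 0.0000 = 0.1050
F = S·e^((r+u−y)T) = 2.851 · e^(0.1050 × 3/12) = 2.851 · e^0.026250
= 2.851 × 1.026598 = £2.927 per MMBtu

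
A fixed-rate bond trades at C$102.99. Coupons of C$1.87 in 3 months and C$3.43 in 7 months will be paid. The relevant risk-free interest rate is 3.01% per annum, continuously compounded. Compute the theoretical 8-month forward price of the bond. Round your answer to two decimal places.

C$99.75

PV(coupons) I = 1.87·e^(−0.0301·3/12) + 3.43·e^(−0.0301·7/12)
I = 1.8560 + 3.3703 = 5.2263
F = (S − I)·e^(rT) = (102.99 − 5.2263) · e^(0.0301·8/12)
= 97.7637 · e^0.020067 = 97.7637 × 1.020270 = C$99.75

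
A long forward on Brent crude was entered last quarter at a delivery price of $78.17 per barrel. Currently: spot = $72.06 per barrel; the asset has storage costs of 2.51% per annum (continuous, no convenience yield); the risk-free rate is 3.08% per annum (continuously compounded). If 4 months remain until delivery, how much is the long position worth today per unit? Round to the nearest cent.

Current fair forward for the remaining 4 months: F = S·e^((r + u)·T), (r + u) = 0.0308 + 0.0251 = 0.0559
F = 72.06 · e^(0.0559 × 4/12) = 72.06 × 1.018808 = 73.4153
Value of long forward = (F − K)·e^(−rT) = (73.4153 − 78.17) · e^(−0.0308·4/12)
= -4.7547 × 0.989786 = -4.71

-$4.71 per barrel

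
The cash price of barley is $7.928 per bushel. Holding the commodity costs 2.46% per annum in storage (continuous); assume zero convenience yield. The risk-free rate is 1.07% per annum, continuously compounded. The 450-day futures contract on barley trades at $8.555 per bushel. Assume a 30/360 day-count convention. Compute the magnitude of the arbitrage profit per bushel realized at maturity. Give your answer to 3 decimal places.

$0.269 per bushel

Fair futures: F* = S·e^(carry·T), with carry = (r + u) = 0.0107 + 0.0246 = 0.0353
F* = 7.928 · e^(0.0353 × 450/360) = 7.928 · e^0.044125 = 7.928 × 1.045113 = $8.2857
Market $8.555 > fair $8.2857: forward overpriced → cash-and-carry (buy spot, short the forward).
At maturity, profit = |F_mkt − F*| = |8.555 − 8.2857| = $0.269 per bushel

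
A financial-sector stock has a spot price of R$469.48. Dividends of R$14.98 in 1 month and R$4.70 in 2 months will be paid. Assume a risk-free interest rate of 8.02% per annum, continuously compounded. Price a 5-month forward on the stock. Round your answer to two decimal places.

R$465.25

PV(dividends) I = 14.98·e^(−0.0802·1/12) + 4.70·e^(−0.0802·2/12)
I = 14.8802 + 4.6376 = 19.5178
F = (S − I)·e^(rT) = (469.48 − 19.5178) · e^(0.0802·5/12)
= 449.9622 · e^0.033417 = 449.9622 × 1.033982 = R$465.25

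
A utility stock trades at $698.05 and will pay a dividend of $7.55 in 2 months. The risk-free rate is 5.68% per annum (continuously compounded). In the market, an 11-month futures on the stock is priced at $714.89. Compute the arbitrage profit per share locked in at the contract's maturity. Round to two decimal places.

PV(dividends) I = 7.55·e^(−0.0568·2/12) = 7.4789
Fair futures F* = (S − I)·e^(rT) = (698.05 − 7.4789)·e^0.052067 = 690.5711 × 1.053446 = 727.4794
Market $714.89 < fair 727.4794: forward underpriced → reverse cash-and-carry (short the stock, invest proceeds at r, pay the dividends, go long the forward).
Profit at T = |F_mkt − F*| = |714.89 − 727.4794| = $12.59 per share

$12.59 per share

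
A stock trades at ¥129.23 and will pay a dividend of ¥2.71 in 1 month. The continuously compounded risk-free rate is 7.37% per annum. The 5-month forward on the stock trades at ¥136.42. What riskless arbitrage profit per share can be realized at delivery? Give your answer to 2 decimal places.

¥5.94 per share

PV(dividends) I = 2.71·e^(−0.0737·1/12) = 2.6934
Fair forward F* = (S − I)·e^(rT) = (129.23 − 2.6934)·e^0.030708 = 126.5366 × 1.031184 = 130.4825
Market ¥136.42 > fair 130.4825: forward overpriced → cash-and-carry (borrow at r, buy the stock and collect the dividends, short the forward).
Profit at T = |F_mkt − F*| = |136.42 − 130.4825| = ¥5.94 per share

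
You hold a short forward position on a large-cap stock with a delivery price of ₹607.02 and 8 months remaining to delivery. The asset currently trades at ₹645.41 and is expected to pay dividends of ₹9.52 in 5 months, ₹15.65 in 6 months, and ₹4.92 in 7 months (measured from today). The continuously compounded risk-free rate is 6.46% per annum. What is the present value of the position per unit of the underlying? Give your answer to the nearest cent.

PV(remaining dividends) I = 9.52·e^(−0.0646·5/12) + 15.65·e^(−0.0646·6/12) + 4.92·e^(−0.0646·7/12) = 29.1578
Current forward F = (S − I)·e^(rT) = (645.41 − 29.1578)·e^(0.0646·8/12) = 616.2522 × 1.044007 = 643.3716
Value (long) = (F − K)·e^(−rT) = (643.3716 − 607.02) × 0.957848 = 34.8193
Short position value = −(long value) = -₹34.82

-₹34.82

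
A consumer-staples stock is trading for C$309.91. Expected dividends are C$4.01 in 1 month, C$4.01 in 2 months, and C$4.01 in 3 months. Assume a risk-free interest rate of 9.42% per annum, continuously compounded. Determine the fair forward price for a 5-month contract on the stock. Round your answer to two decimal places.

C$310.00

PV(dividends) I = 4.01·e^(−0.0942·1/12) + 4.01·e^(−0.0942·2/12) + 4.01·e^(−0.0942·3/12)
I = 3.9786 + 3.9475 + 3.9167 = 11.8428
F = (S − I)·e^(rT) = (309.91 − 11.8428) · e^(0.0942·5/12)
= 298.0672 · e^0.039250 = 298.0672 × 1.040030 = C$310.00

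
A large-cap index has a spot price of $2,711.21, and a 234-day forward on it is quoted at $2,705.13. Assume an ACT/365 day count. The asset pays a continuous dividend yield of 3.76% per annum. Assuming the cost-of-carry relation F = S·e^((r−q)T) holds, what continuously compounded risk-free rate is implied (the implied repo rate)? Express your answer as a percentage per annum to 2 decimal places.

From F = S·e^((r−q)T): (r − q) = ln(F/S)/T
ln(2705.13/2711.21) = ln(0.997757) = -0.002246
(r − q) = -0.002246 / (234/365) = -0.003503
r = ln(F/S)/T + q = -0.003503 + 0.0376 = 0.034097
r = 3.41%

3.41%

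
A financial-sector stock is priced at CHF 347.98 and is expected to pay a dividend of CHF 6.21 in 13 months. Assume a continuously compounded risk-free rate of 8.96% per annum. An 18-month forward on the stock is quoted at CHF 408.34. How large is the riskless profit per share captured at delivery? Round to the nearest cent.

PV(dividends) I = 6.21·e^(−0.0896·13/12) = 5.6355
Fair forward F* = (S − I)·e^(rT) = (347.98 − 5.6355)·e^0.134400 = 342.3445 × 1.143850 = 391.5908
Market CHF 408.34 > fair 391.5908: forward overpriced → cash-and-carry (borrow at r, buy the stock and collect the dividends, short the forward).
Profit at T = |F_mkt − F*| = |408.34 − 391.5908| = CHF 16.75 per share

CHF 16.75 per share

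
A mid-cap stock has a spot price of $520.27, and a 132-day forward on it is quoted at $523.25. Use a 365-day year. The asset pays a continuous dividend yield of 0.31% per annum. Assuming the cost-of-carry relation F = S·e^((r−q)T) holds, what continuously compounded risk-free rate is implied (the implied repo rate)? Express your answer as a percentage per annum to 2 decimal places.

1.89%

From F = S·e^((r−q)T): (r − q) = ln(F/S)/T
ln(523.25/520.27) = ln(1.005728) = 0.005712
(r − q) = 0.005712 / (132/365) = 0.015795
r = ln(F/S)/T + q = 0.015795 + 0.0031 = 0.018895
r = 1.89%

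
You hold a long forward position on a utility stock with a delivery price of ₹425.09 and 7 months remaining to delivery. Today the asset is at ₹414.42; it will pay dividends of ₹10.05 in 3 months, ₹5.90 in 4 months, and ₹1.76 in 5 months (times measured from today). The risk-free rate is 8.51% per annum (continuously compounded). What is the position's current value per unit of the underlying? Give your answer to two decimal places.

PV(remaining dividends) I = 10.05·e^(−0.0851·3/12) + 5.90·e^(−0.0851·4/12) + 1.76·e^(−0.0851·5/12) = 17.2721
Current forward F = (S − I)·e^(rT) = (414.42 − 17.2721)·e^(0.0851·7/12) = 397.1479 × 1.050894 = 417.3603
Value (long) = (F − K)·e^(−rT) = (417.3603 − 425.09) × 0.951570 = -7.3554
Value = -₹7.36

-₹7.36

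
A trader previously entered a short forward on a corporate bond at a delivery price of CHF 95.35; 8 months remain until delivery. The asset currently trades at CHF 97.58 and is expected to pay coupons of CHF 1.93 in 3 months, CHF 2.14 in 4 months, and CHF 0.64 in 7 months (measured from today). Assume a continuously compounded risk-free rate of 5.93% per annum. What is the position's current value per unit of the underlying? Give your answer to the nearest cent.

PV(remaining coupons) I = 1.93·e^(−0.0593·3/12) + 2.14·e^(−0.0593·4/12) + 0.64·e^(−0.0593·7/12) = 4.6180
Current forward F = (S − I)·e^(rT) = (97.58 − 4.6180)·e^(0.0593·8/12) = 92.9620 × 1.040325 = 96.7107
Value (long) = (F − K)·e^(−rT) = (96.7107 − 95.35) × 0.961238 = 1.3080
Short position value = −(long value) = -CHF 1.31

-CHF 1.31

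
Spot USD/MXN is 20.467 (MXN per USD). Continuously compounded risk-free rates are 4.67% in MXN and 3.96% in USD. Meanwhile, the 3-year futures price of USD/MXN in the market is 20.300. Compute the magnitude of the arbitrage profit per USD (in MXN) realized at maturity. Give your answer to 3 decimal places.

0.608 per USD (in MXN)

Fair futures: F* = S·e^(carry·T), with carry = (r_MXN − r_USD) = 0.0467 − 0.0396 = 0.0071
F* = 20.467 · e^(0.0071 × 3) = 20.467 · e^0.021300 = 20.467 × 1.021528 = 20.9076
Market 20.300 < fair 20.9076: forward underpriced → reverse cash-and-carry (short spot, go long the forward).
At maturity, profit = |F_mkt − F*| = |20.300 − 20.9076| = 0.608 per USD (in MXN)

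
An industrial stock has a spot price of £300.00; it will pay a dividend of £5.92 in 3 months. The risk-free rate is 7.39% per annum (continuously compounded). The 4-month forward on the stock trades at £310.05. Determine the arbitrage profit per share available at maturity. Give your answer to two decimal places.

£8.52 per share

PV(dividends) I = 5.92·e^(−0.0739·3/12) = 5.8116
Fair forward F* = (S − I)·e^(rT) = (300.00 − 5.8116)·e^0.024633 = 294.1884 × 1.024939 = 301.5252
Market £310.05 > fair 301.5252: forward overpriced → cash-and-carry (borrow at r, buy the stock and collect the dividends, short the forward).
Profit at T = |F_mkt − F*| = |310.05 − 301.5252| = £8.52 per share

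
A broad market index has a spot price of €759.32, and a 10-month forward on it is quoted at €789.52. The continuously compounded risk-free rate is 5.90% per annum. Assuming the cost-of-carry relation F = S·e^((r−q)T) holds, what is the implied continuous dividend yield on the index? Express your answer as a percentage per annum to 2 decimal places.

From F = S·e^((r−q)T): (r − q) = ln(F/S)/T
ln(789.52/759.32) = ln(1.039772) = 0.039001
(r − q) = 0.039001 / (10/12) = 0.046801
q = r − ln(F/S)/T = 0.0590 − 0.046801 = 0.012199
q = 1.22%

1.22%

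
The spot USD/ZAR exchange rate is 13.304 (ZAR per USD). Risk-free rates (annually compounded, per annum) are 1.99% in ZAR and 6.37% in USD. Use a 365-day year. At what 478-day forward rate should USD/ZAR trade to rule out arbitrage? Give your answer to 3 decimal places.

By covered interest parity, F = S · (1+r_ZAR)^T / (1+r_USD)^T
= 13.304 × 1.026141 / 1.084232 = 13.304 × 0.946422
F = 12.591 ZAR per USD

12.591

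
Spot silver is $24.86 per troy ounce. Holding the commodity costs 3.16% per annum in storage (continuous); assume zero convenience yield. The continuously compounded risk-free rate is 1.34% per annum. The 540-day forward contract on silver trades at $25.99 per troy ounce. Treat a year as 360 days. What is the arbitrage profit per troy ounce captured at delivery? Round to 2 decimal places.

$0.61 per troy ounce

Fair forward: F* = S·e^(carry·T), with carry = (r + u) = 0.0134 + 0.0316 = 0.0450
F* = 24.86 · e^(0.0450 × 540/360) = 24.86 · e^0.067500 = 24.86 × 1.069830 = $26.5960
Market $25.99 < fair $26.5960: forward underpriced → reverse cash-and-carry (short spot, go long the forward).
At maturity, profit = |F_mkt − F*| = |25.99 − 26.5960| = $0.61 per troy ounce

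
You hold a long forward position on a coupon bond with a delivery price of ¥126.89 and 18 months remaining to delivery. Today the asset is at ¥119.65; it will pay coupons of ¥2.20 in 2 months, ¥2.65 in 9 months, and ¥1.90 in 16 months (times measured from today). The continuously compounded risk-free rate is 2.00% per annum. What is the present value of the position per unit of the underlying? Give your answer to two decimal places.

PV(remaining coupons) I = 2.20·e^(−0.0200·2/12) + 2.65·e^(−0.0200·9/12) + 1.90·e^(−0.0200·16/12) = 6.6532
Current forward F = (S − I)·e^(rT) = (119.65 − 6.6532)·e^(0.0200·18/12) = 112.9968 × 1.030455 = 116.4381
Value (long) = (F − K)·e^(−rT) = (116.4381 − 126.89) × 0.970446 = -10.1430
Value = -¥10.14

-¥10.14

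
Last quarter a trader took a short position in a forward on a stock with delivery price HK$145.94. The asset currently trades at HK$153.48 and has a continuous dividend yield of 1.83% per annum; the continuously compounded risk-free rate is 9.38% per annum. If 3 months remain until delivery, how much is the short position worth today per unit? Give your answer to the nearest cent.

Current fair forward for the remaining 3 months: F = S·e^((r − q)·T), (r − q) = 0.0938 − 0.0183 = 0.0755
F = 153.48 · e^(0.0755 × 3/12) = 153.48 × 1.019054 = 156.4044
Value of long forward = (F − K)·e^(−rT) = (156.4044 − 145.94) · e^(−0.0938·3/12)
= 10.4644 × 0.976823 = 10.22
Short position value = −(long value) = -HK$10.22

-HK$10.22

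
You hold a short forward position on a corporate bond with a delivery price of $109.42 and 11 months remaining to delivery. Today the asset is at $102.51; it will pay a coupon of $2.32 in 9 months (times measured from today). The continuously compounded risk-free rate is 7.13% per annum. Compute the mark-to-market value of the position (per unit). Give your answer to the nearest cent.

$2.19

PV(remaining coupons) I = 2.32·e^(−0.0713·9/12) = 2.1992
Current forward F = (S − I)·e^(rT) = (102.51 − 2.1992)·e^(0.0713·11/12) = 100.3108 × 1.067541 = 107.0859
Value (long) = (F − K)·e^(−rT) = (107.0859 − 109.42) × 0.936732 = -2.1864
Short position value = −(long value) = $2.19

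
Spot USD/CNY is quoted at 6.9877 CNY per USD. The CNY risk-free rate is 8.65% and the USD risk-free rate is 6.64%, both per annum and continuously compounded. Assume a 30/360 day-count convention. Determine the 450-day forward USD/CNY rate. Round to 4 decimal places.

7.1655

F = S·e^((r_CNY − r_USD)T) = 6.9877 · e^((0.0865 − 0.0664) × 450/360)
= 6.9877 · e^0.025125 = 6.9877 × 1.025443
F = 7.1655 CNY per USD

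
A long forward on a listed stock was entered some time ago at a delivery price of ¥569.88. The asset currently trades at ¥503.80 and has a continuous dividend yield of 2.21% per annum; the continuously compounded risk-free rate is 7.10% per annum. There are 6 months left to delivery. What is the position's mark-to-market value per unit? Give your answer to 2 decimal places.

Current fair forward for the remaining 6 months: F = S·e^((r − q)·T), (r − q) = 0.0710 − 0.0221 = 0.0489
F = 503.80 · e^(0.0489 × 6/12) = 503.80 × 1.024751 = 516.2696
Value of long forward = (F − K)·e^(−rT) = (516.2696 − 569.88) · e^(−0.0710·6/12)
= -53.6104 × 0.965123 = -51.74

-¥51.74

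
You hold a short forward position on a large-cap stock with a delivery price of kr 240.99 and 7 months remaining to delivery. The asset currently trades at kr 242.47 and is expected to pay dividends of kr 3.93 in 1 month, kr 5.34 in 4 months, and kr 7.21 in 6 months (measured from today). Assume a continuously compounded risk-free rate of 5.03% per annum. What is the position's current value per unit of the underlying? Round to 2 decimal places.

PV(remaining dividends) I = 3.93·e^(−0.0503·1/12) + 5.34·e^(−0.0503·4/12) + 7.21·e^(−0.0503·6/12) = 16.1957
Current forward F = (S − I)·e^(rT) = (242.47 − 16.1957)·e^(0.0503·7/12) = 226.2743 × 1.029776 = 233.0118
Value (long) = (F − K)·e^(−rT) = (233.0118 − 240.99) × 0.971085 = -7.7475
Short position value = −(long value) = kr 7.75

kr 7.75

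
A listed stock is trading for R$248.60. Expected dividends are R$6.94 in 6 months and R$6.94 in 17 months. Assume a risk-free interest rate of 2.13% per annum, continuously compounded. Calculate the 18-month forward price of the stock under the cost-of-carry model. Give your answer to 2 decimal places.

PV(dividends) I = 6.94·e^(−0.0213·6/12) + 6.94·e^(−0.0213·17/12)
I = 6.8665 + 6.7337 = 13.6002
F = (S − I)·e^(rT) = (248.60 − 13.6002) · e^(0.0213·18/12)
= 234.9998 · e^0.031950 = 234.9998 × 1.032466 = R$242.63

R$242.63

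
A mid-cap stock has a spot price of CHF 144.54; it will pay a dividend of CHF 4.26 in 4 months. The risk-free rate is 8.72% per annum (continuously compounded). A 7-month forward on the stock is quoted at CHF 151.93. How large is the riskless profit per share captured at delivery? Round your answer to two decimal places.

CHF 4.20 per share

PV(dividends) I = 4.26·e^(−0.0872·4/12) = 4.1380
Fair forward F* = (S − I)·e^(rT) = (144.54 − 4.1380)·e^0.050867 = 140.4020 × 1.052183 = 147.7286
Market CHF 151.93 > fair 147.7286: forward overpriced → cash-and-carry (borrow at r, buy the stock and collect the dividends, short the forward).
Profit at T = |F_mkt − F*| = |151.93 − 147.7286| = CHF 4.20 per share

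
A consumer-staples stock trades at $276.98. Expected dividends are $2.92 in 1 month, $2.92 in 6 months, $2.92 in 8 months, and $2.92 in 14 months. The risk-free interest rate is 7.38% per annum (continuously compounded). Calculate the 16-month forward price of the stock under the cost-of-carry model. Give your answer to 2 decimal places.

PV(dividends) I = 2.92·e^(−0.0738·1/12) + 2.92·e^(−0.0738·6/12) + 2.92·e^(−0.0738·8/12) + 2.92·e^(−0.0738·14/12)
I = 2.9021 + 2.8142 + 2.7798 + 2.6791 = 11.1752
F = (S − I)·e^(rT) = (276.98 − 11.1752) · e^(0.0738·16/12)
= 265.8048 · e^0.098400 = 265.8048 × 1.103404 = $293.29

$293.29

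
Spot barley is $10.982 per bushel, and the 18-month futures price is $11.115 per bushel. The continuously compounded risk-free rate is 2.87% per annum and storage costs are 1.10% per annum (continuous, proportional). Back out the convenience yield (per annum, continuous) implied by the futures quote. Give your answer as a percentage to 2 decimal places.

3.17%

F = S·e^((r+u−y)T) ⇒ (r+u−y) = ln(F/S)/T
ln(11.115/10.982) = 0.012038; /T ⇒ 0.008025
y = r + u − ln(F/S)/T = 0.0287 + 0.0110 − 0.008025 = 0.031675
y = 3.17%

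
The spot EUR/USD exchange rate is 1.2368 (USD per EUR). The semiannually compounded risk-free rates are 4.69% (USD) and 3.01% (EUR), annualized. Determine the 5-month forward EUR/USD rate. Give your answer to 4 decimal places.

1.2453

By covered interest parity, F = S · (1+r_USD/2)^(2T) / (1+r_EUR/2)^(2T)
= 1.2368 × 1.019504 / 1.012526 = 1.2368 × 1.006892
F = 1.2453 USD per EUR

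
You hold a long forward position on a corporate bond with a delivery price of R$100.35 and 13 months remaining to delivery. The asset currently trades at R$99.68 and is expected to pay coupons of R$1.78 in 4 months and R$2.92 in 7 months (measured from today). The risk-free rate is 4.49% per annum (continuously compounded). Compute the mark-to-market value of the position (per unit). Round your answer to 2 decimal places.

PV(remaining coupons) I = 1.78·e^(−0.0449·4/12) + 2.92·e^(−0.0449·7/12) = 4.5981
Current forward F = (S − I)·e^(rT) = (99.68 − 4.5981)·e^(0.0449·13/12) = 95.0819 × 1.049844 = 99.8212
Value (long) = (F − K)·e^(−rT) = (99.8212 − 100.35) × 0.952522 = -0.5037
Value = -R$0.50

-R$0.50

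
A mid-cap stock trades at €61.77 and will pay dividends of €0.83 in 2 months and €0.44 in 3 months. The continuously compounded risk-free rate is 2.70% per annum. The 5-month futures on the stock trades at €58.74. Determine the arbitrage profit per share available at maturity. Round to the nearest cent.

PV(dividends) I = 0.83·e^(−0.0270·2/12) + 0.44·e^(−0.0270·3/12) = 1.2633
Fair futures F* = (S − I)·e^(rT) = (61.77 − 1.2633)·e^0.011250 = 60.5067 × 1.011314 = 61.1913
Market €58.74 < fair 61.1913: forward underpriced → reverse cash-and-carry (short the stock, invest proceeds at r, pay the dividends, go long the forward).
Profit at T = |F_mkt − F*| = |58.74 − 61.1913| = €2.45 per share

€2.45 per share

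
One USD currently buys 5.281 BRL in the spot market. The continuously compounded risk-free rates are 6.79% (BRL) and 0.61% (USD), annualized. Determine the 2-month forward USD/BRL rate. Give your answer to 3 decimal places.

F = S·e^((r_BRL − r_USD)T) = 5.281 · e^((0.0679 − 0.0061) × 2/12)
= 5.281 · e^0.010300 = 5.281 × 1.010353
F = 5.336 BRL per USD

5.336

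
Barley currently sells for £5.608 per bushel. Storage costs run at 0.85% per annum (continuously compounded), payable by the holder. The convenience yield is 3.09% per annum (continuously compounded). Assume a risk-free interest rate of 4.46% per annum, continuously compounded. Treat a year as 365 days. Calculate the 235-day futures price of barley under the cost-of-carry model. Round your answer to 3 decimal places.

Net carry = r + u − y = 0.0446 + 0.0085 − 0.0309 = 0.0222
F = S·e^((r+u−y)T) = 5.608 · e^(0.0222 × 235/365) = 5.608 · e^0.014293
= 5.608 × 1.014396 = £5.689 per bushel

£5.689 per bushel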